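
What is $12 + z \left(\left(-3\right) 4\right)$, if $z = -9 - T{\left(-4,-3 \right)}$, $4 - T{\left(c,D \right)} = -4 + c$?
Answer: $264$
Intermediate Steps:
$T{\left(c,D \right)} = 8 - c$ ($T{\left(c,D \right)} = 4 - \left(-4 + c\right) = 8 - c$)
$z = -21$ ($z = -9 - \left(8 - -4\right) = -9 - \left(8 + 4\right) = -9 - 12 = -21$)
$12 + z \left(\left(-3\right) 4\right) = 12 - 21 \left(\left(-3\right) 4\right) = 12 - -252 = 12 + 252 = 264$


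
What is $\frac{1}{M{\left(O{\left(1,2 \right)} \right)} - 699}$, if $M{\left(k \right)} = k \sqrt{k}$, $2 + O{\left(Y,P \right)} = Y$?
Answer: $- \frac{699}{488602} + \frac{i}{488602} \approx -0.0014306 + 2.0467 \cdot 10^{-6} i$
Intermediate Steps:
$O{\left(Y,P \right)} = -2 + Y$
$M{\left(k \right)} = k^{\frac{3}{2}}$
$\frac{1}{M{\left(O{\left(1,2 \right)} \right)} - 699} = \frac{1}{\left(-2 + 1\right)^{\frac{3}{2}} - 699} = \frac{1}{\left(-1\right)^{\frac{3}{2}} - 699} = \frac{1}{- i - 699} = \frac{1}{-699 - i} = \frac{-699 + i}{488602}$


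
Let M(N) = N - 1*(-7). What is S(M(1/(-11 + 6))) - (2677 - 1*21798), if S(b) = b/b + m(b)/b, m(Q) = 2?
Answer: 325079/17 ≈ 19122.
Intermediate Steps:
M(N) = 7 + N (M(N) = N + 7 = 7 + N)
S(b) = 1 + 2/b (S(b) = b/b + 2/b = 1 + 2/b)
S(M(1/(-11 + 6))) - (2677 - 1*21798) = (2 + (7 + 1/(-11 + 6)))/(7 + 1/(-11 + 6)) - (2677 - 1*21798) = (2 + (7 + 1/(-5)))/(7 + 1/(-5)) - (2677 - 21798) = (2 + (7 - 1/5))/(7 - 1/5) - 1*(-19121) = (2 + 34/5)/(34/5) + 19121 = (5/34)*(44/5) + 19121 = 22/17 + 19121 = 325079/17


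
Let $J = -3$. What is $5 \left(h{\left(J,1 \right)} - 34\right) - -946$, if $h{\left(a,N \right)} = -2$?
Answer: $766$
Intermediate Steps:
$5 \left(h{\left(J,1 \right)} - 34\right) - -946 = 5 \left(-2 - 34\right) - -946 = 5 \left(-36\right) + 946 = -180 + 946 = 766$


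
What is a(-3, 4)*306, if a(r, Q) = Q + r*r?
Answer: 3978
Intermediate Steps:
a(r, Q) = Q + r**2
a(-3, 4)*306 = (4 + (-3)**2)*306 = (4 + 9)*306 = 13*306 = 3978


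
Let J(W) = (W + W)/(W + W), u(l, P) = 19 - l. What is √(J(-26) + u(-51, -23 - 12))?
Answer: √71 ≈ 8.4261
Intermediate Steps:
J(W) = 1 (J(W) = (2*W)/((2*W)) = (2*W)*(1/(2*W)) = 1)
√(J(-26) + u(-51, -23 - 12)) = √(1 + (19 - 1*(-51))) = √(1 + (19 + 51)) = √(1 + 70) = √71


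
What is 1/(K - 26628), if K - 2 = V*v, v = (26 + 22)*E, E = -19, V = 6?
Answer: -1/32098 ≈ -3.1155e-5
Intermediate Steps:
v = -912 (v = (26 + 22)*(-19) = 48*(-19) = -912)
K = -5470 (K = 2 + 6*(-912) = 2 - 5472 = -5470)
1/(K - 26628) = 1/(-5470 - 26628) = 1/(-32098) = -1/32098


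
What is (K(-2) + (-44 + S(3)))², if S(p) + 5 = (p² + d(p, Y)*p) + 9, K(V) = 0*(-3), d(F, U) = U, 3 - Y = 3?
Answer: 961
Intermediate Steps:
Y = 0 (Y = 3 - 1*3 = 3 - 3 = 0)
K(V) = 0
S(p) = 4 + p² (S(p) = -5 + ((p² + 0*p) + 9) = -5 + ((p² + 0) + 9) = -5 + (p² + 9) = -5 + (9 + p²) = 4 + p²)
(K(-2) + (-44 + S(3)))² = (0 + (-44 + (4 + 3²)))² = (0 + (-44 + (4 + 9)))² = (0 + (-44 + 13))² = (0 - 31)² = (-31)² = 961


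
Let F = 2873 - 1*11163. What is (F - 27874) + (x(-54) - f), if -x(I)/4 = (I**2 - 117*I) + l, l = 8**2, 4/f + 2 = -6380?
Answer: -234078994/3191 ≈ -73356.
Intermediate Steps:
f = -2/3191 (f = 4/(-2 - 6380) = 4/(-6382) = 4*(-1/6382) = -2/3191 ≈ -0.00062676)
l = 64
x(I) = -256 - 4*I**2 + 468*I (x(I) = -4*((I**2 - 117*I) + 64) = -4*(64 + I**2 - 117*I) = -256 - 4*I**2 + 468*I)
F = -8290 (F = 2873 - 11163 = -8290)
(F - 27874) + (x(-54) - f) = (-8290 - 27874) + ((-256 - 4*(-54)**2 + 468*(-54)) - 1*(-2/3191)) = -36164 + ((-256 - 4*2916 - 25272) + 2/3191) = -36164 + ((-256 - 11664 - 25272) + 2/3191) = -36164 + (-37192 + 2/3191) = -36164 - 118679670/3191 = -234078994/3191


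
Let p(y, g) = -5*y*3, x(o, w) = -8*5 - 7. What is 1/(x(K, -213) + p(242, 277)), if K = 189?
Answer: -1/3677 ≈ -0.00027196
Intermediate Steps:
x(o, w) = -47 (x(o, w) = -40 - 7 = -47)
p(y, g) = -15*y
1/(x(K, -213) + p(242, 277)) = 1/(-47 - 15*242) = 1/(-47 - 3630) = 1/(-3677) = -1/3677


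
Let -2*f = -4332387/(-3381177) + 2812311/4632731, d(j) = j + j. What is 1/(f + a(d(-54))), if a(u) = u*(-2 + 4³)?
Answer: -5221361168129/34967164332596608 ≈ -0.00014932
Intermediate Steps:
d(j) = 2*j
a(u) = 62*u (a(u) = u*(-2 + 64) = u*62 = 62*u)
f = -4929950804824/5221361168129 (f = -(-4332387/(-3381177) + 2812311/4632731)/2 = -(-4332387*(-1/3381177) + 2812311*(1/4632731))/2 = -(1444129/1127059 + 2812311/4632731)/2 = -½*9859901609648/5221361168129 = -4929950804824/5221361168129 ≈ -0.94419)
1/(f + a(d(-54))) = 1/(-4929950804824/5221361168129 + 62*(2*(-54))) = 1/(-4929950804824/5221361168129 + 62*(-108)) = 1/(-4929950804824/5221361168129 - 6696) = 1/(-34967164332596608/5221361168129) = -5221361168129/34967164332596608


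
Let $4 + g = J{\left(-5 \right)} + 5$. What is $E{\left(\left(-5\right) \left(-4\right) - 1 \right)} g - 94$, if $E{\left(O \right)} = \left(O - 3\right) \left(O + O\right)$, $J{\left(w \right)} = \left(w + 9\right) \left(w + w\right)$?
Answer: $-23806$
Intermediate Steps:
$J{\left(w \right)} = 2 w \left(9 + w\right)$ ($J{\left(w \right)} = \left(9 + w\right) 2 w = 2 w \left(9 + w\right)$)
$E{\left(O \right)} = 2 O \left(-3 + O\right)$ ($E{\left(O \right)} = \left(-3 + O\right) 2 O = 2 O \left(-3 + O\right)$)
$g = -39$ ($g = -4 + \left(2 \left(-5\right) \left(9 - 5\right) + 5\right) = -4 + \left(2 \left(-5\right) 4 + 5\right) = -4 + \left(-40 + 5\right) = -4 - 35 = -39$)
$E{\left(\left(-5\right) \left(-4\right) - 1 \right)} g - 94 = 2 \left(\left(-5\right) \left(-4\right) - 1\right) \left(-3 - -19\right) \left(-39\right) - 94 = 2 \left(20 - 1\right) \left(-3 + \left(20 - 1\right)\right) \left(-39\right) - 94 = 2 \cdot 19 \left(-3 + 19\right) \left(-39\right) - 94 = 2 \cdot 19 \cdot 16 \left(-39\right) - 94 = 608 \left(-39\right) - 94 = -23712 - 94 = -23806$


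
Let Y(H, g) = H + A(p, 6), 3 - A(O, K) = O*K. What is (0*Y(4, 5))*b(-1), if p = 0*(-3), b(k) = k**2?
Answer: 0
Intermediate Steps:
p = 0
A(O, K) = 3 - K*O (A(O, K) = 3 - O*K = 3 - K*O)
Y(H, g) = 3 + H (Y(H, g) = H + (3 - 1*6*0) = H + (3 + 0) = H + 3 = 3 + H)
(0*Y(4, 5))*b(-1) = (0*(3 + 4))*(-1)**2 = (0*7)*1 = 0*1 = 0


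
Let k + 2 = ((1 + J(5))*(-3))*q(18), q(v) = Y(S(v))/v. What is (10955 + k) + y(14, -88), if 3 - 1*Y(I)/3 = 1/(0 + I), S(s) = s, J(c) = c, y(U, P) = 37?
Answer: 65887/6 ≈ 10981.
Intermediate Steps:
Y(I) = 9 - 3/I (Y(I) = 9 - 3/(0 + I) = 9 - 3/I)
q(v) = (9 - 3/v)/v
k = -65/6 (k = -2 + ((1 + 5)*(-3))*(3*(-1 + 3*18)/18²) = -2 + (6*(-3))*(3*(1/324)*(-1 + 54)) = -2 - 54*53/324 = -2 - 18*53/108 = -2 - 53/6 = -65/6 ≈ -10.833)
(10955 + k) + y(14, -88) = (10955 - 65/6) + 37 = 65665/6 + 37 = 65887/6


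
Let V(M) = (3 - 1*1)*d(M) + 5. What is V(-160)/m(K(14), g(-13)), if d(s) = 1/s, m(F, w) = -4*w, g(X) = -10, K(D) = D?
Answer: 399/3200 ≈ 0.12469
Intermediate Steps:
V(M) = 5 + 2/M (V(M) = (3 - 1*1)/M + 5 = (3 - 1)/M + 5 = 2/M + 5 = 5 + 2/M)
V(-160)/m(K(14), g(-13)) = (5 + 2/(-160))/((-4*(-10))) = (5 + 2*(-1/160))/40 = (5 - 1/80)*(1/40) = (399/80)*(1/40) = 399/3200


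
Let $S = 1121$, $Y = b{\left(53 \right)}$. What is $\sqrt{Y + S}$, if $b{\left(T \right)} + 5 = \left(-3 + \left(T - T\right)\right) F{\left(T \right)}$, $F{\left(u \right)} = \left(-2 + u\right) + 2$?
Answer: $\sqrt{957} \approx 30.935$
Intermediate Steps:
$F{\left(u \right)} = u$
$b{\left(T \right)} = -5 - 3 T$ ($b{\left(T \right)} = -5 + \left(-3 + \left(T - T\right)\right) T = -5 + \left(-3 + 0\right) T = -5 - 3 T$)
$Y = -164$ ($Y = -5 - 159 = -164$)
$\sqrt{Y + S} = \sqrt{-164 + 1121} = \sqrt{957}$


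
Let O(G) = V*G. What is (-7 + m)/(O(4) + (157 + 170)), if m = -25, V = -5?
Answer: -32/307 ≈ -0.10423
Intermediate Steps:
O(G) = -5*G
(-7 + m)/(O(4) + (157 + 170)) = (-7 - 25)/(-5*4 + (157 + 170)) = -32/(-20 + 327) = -32/307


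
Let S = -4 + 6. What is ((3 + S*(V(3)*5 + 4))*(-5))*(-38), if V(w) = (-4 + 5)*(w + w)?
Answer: 13490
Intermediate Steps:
V(w) = 2*w (V(w) = 1*(2*w) = 2*w)
S = 2
((3 + S*(V(3)*5 + 4))*(-5))*(-38) = ((3 + 2*((2*3)*5 + 4))*(-5))*(-38) = ((3 + 2*(6*5 + 4))*(-5))*(-38) = ((3 + 2*(30 + 4))*(-5))*(-38) = ((3 + 2*34)*(-5))*(-38) = ((3 + 68)*(-5))*(-38) = (71*(-5))*(-38) = -355*(-38) = 13490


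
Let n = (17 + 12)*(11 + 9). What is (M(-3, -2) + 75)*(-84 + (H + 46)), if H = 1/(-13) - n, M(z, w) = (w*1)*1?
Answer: -586555/13 ≈ -45120.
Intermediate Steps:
M(z, w) = w (M(z, w) = w*1 = w)
n = 580 (n = 29*20 = 580)
H = -7541/13 (H = 1/(-13) - 1*580 = -1/13 - 580 = -7541/13 ≈ -580.08)
(M(-3, -2) + 75)*(-84 + (H + 46)) = (-2 + 75)*(-84 + (-7541/13 + 46)) = 73*(-84 - 6943/13) = 73*(-8035/13) = -586555/13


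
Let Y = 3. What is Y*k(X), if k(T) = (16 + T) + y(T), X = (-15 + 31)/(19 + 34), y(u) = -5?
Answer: 1797/53 ≈ 33.906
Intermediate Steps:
X = 16/53 ≈ 0.30189
k(T) = 11 + T (k(T) = (16 + T) - 5 = 11 + T)
Y*k(X) = 3*(11 + 16/53) = 3*(599/53) = 1797/53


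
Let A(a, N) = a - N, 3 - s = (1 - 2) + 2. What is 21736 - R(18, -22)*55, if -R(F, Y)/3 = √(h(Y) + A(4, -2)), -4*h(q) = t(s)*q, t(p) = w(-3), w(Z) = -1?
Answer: 21736 + 165*√2/2 ≈ 21853.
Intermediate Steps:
s = 2 (s = 3 - ((1 - 2) + 2) = 3 - (-1 + 2) = 3 - 1*1 = 3 - 1 = 2)
t(p) = -1
h(q) = q/4 (h(q) = -(-1)*q/4 = q/4)
R(F, Y) = -3*√(6 + Y/4) (R(F, Y) = -3*√(Y/4 + (4 - 1*(-2))) = -3*√(Y/4 + (4 + 2)) = -3*√(Y/4 + 6) = -3*√(6 + Y/4))
21736 - R(18, -22)*55 = 21736 - (-3*√(24 - 22)/2)*55 = 21736 - (-3*√2/2)*55 = 21736 - (-165)*√2/2 = 21736 + 165*√2/2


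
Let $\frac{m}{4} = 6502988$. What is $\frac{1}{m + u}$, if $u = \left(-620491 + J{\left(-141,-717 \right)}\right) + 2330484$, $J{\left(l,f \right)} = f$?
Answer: $\frac{1}{27721228} \approx 3.6073 \cdot 10^{-8}$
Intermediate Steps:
$m = 26011952$ ($m = 4 \cdot 6502988 = 26011952$)
$u = 1709276$ ($u = \left(-620491 - 717\right) + 2330484 = -621208 + 2330484 = 1709276$)
$\frac{1}{m + u} = \frac{1}{26011952 + 1709276} = \frac{1}{27721228}$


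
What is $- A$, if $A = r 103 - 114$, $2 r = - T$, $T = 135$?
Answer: $\frac{14133}{2} \approx 7066.5$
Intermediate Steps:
$r = - \frac{135}{2}$ ($r = \frac{\left(-1\right) 135}{2} = \frac{1}{2} \left(-135\right) = - \frac{135}{2} \approx -67.5$)
$A = - \frac{14133}{2}$ ($A = \left(- \frac{135}{2}\right) 103 - 114 = - \frac{13905}{2} - 114 = - \frac{14133}{2} \approx -7066.5$)
$- A = \left(-1\right) \left(- \frac{14133}{2}\right) = \frac{14133}{2}$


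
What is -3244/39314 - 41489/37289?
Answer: -125147433/104712839 ≈ -1.1951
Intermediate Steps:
-3244/39314 - 41489/37289 = -3244*1/39314 - 41489*1/37289 = -1622/19657 - 5927/5327 = -125147433/104712839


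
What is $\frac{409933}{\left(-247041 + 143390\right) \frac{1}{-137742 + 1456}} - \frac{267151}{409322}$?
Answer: $\frac{22868026541759535}{42426634622} \approx 5.39 \cdot 10^{5}$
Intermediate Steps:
$\frac{409933}{\left(-247041 + 143390\right) \frac{1}{-137742 + 1456}} - \frac{267151}{409322} = \frac{409933}{\left(-103651\right) \frac{1}{-136286}} - \frac{267151}{409322} = \frac{409933}{\left(-103651\right) \left(- \frac{1}{136286}\right)} - \frac{267151}{409322} = \frac{409933}{\frac{103651}{136286}} - \frac{267151}{409322} = 409933 \cdot \frac{136286}{103651} - \frac{267151}{409322} = \frac{55868128838}{103651} - \frac{267151}{409322} = \frac{22868026541759535}{42426634622}$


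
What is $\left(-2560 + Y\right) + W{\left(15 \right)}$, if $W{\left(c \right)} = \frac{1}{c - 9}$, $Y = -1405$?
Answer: $- \frac{23789}{6} \approx -3964.8$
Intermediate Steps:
$W{\left(c \right)} = \frac{1}{-9 + c}$
$\left(-2560 + Y\right) + W{\left(15 \right)} = \left(-2560 - 1405\right) + \frac{1}{-9 + 15} = -3965 + \frac{1}{6} = - \frac{23789}{6}$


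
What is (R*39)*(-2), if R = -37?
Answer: 2886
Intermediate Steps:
(R*39)*(-2) = -37*39*(-2) = -1443*(-2) = 2886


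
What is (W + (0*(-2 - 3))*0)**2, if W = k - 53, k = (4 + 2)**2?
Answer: 289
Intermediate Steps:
k = 36 (k = 6**2 = 36)
W = -17 (W = 36 - 53 = -17)
(W + (0*(-2 - 3))*0)**2 = (-17 + (0*(-2 - 3))*0)**2 = (-17 + (0*(-5))*0)**2 = (-17 + 0*0)**2 = (-17 + 0)**2 = (-17)**2 = 289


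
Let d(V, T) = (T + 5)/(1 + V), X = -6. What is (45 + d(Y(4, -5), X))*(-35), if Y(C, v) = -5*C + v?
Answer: -37835/24 ≈ -1576.5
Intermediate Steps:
Y(C, v) = v - 5*C
d(V, T) = (5 + T)/(1 + V)
(45 + d(Y(4, -5), X))*(-35) = (45 + (5 - 6)/(1 + (-5 - 5*4)))*(-35) = (45 - 1/(1 + (-5 - 20)))*(-35) = (45 - 1/(1 - 25))*(-35) = (45 - 1/(-24))*(-35) = (45 - 1/24*(-1))*(-35) = (45 + 1/24)*(-35) = (1081/24)*(-35) = -37835/24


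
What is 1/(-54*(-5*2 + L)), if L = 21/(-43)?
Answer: 43/24354 ≈ 0.0017656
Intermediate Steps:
L = -21/43 (L = 21*(-1/43) = -21/43 ≈ -0.48837)
1/(-54*(-5*2 + L)) = 1/(-54*(-5*2 - 21/43)) = 1/(-54*(-10 - 21/43)) = 1/(-54*(-451/43)) = 1/(24354/43) = 43/24354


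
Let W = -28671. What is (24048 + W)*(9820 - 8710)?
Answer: -5131530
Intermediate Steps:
(24048 + W)*(9820 - 8710) = (24048 - 28671)*(9820 - 8710) = -4623*1110 = -5131530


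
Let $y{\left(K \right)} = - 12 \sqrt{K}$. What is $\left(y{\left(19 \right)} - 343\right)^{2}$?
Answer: $120385 + 8232 \sqrt{19} \approx 1.5627 \cdot 10^{5}$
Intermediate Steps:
$\left(y{\left(19 \right)} - 343\right)^{2} = \left(- 12 \sqrt{19} - 343\right)^{2} = \left(-343 - 12 \sqrt{19}\right)^{2}$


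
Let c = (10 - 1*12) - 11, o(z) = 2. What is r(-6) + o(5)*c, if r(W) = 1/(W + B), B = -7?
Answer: -339/13 ≈ -26.077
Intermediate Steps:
c = -13 (c = (10 - 12) - 11 = -2 - 11 = -13)
r(W) = 1/(-7 + W) (r(W) = 1/(W - 7) = 1/(-7 + W))
r(-6) + o(5)*c = 1/(-7 - 6) + 2*(-13) = 1/(-13) - 26 = -1/13 - 26 = -339/13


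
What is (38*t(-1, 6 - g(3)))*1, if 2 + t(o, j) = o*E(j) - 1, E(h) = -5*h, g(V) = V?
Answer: 456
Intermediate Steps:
t(o, j) = -3 - 5*j*o (t(o, j) = -2 + (o*(-5*j) - 1) = -2 + (-5*j*o - 1) = -2 + (-1 - 5*j*o) = -3 - 5*j*o)
(38*t(-1, 6 - g(3)))*1 = (38*(-3 - 5*(6 - 1*3)*(-1)))*1 = (38*(-3 - 5*(6 - 3)*(-1)))*1 = (38*(-3 - 5*3*(-1)))*1 = (38*(-3 + 15))*1 = (38*12)*1 = 456*1 = 456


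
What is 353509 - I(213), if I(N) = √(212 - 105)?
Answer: 353509 - √107 ≈ 3.5350e+5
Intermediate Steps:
I(N) = √107
353509 - I(213) = 353509 - √107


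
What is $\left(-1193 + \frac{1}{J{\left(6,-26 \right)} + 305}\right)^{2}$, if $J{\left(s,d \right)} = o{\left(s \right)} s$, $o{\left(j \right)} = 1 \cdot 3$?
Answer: $\frac{148485374244}{104329} \approx 1.4232 \cdot 10^{6}$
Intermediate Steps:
$o{\left(j \right)} = 3$
$J{\left(s,d \right)} = 3 s$
$\left(-1193 + \frac{1}{J{\left(6,-26 \right)} + 305}\right)^{2} = \left(-1193 + \frac{1}{3 \cdot 6 + 305}\right)^{2} = \left(-1193 + \frac{1}{18 + 305}\right)^{2} = \left(-1193 + \frac{1}{323}\right)^{2} = \left(- \frac{385338}{323}\right)^{2} = \frac{148485374244}{104329}$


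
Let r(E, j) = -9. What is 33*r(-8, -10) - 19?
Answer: -316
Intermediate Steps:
33*r(-8, -10) - 19 = 33*(-9) - 19 = -297 - 19 = -316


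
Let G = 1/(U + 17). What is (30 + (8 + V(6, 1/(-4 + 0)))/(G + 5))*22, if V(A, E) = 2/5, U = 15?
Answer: 80124/115 ≈ 696.73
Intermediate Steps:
V(A, E) = ⅖ (V(A, E) = 2*(⅕) = ⅖)
G = 1/32 (G = 1/(15 + 17) = 1/32 ≈ 0.031250)
(30 + (8 + V(6, 1/(-4 + 0)))/(G + 5))*22 = (30 + (8 + ⅖)/(1/32 + 5))*22 = (30 + 42/(5*(161/32)))*22 = (30 + (42/5)*(32/161))*22 = (30 + 192/115)*22 = (3642/115)*22 = 80124/115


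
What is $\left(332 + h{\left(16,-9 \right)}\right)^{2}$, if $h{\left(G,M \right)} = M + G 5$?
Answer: $162409$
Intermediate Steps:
$h{\left(G,M \right)} = M + 5 G$
$\left(332 + h{\left(16,-9 \right)}\right)^{2} = \left(332 + \left(-9 + 5 \cdot 16\right)\right)^{2} = \left(332 + \left(-9 + 80\right)\right)^{2} = \left(332 + 71\right)^{2} = 403^{2} = 162409$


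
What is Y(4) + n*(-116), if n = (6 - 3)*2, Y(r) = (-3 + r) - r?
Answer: -699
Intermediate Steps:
Y(r) = -3
n = 6 (n = 3*2 = 6)
Y(4) + n*(-116) = -3 + 6*(-116) = -3 - 696 = -699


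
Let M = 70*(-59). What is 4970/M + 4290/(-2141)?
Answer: -405121/126319 ≈ -3.2071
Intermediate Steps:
M = -4130
4970/M + 4290/(-2141) = 4970/(-4130) + 4290/(-2141) = 4970*(-1/4130) + 4290*(-1/2141) = -71/59 - 4290/2141 = -405121/126319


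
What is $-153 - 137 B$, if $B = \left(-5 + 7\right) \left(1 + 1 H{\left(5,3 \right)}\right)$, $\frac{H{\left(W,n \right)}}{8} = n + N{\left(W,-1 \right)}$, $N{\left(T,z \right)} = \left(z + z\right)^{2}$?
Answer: $-15771$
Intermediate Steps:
$N{\left(T,z \right)} = 4 z^{2}$ ($N{\left(T,z \right)} = \left(2 z\right)^{2} = 4 z^{2}$)
$H{\left(W,n \right)} = 32 + 8 n$ ($H{\left(W,n \right)} = 8 \left(n + 4 \left(-1\right)^{2}\right) = 8 \left(n + 4 \cdot 1\right) = 8 \left(n + 4\right) = 8 \left(4 + n\right) = 32 + 8 n$)
$B = 114$ ($B = \left(-5 + 7\right) \left(1 + 1 \left(32 + 8 \cdot 3\right)\right) = 2 \left(1 + 1 \left(32 + 24\right)\right) = 2 \left(1 + 1 \cdot 56\right) = 2 \left(1 + 56\right) = 2 \cdot 57 = 114$)
$-153 - 137 B = -153 - 15618 = -15771$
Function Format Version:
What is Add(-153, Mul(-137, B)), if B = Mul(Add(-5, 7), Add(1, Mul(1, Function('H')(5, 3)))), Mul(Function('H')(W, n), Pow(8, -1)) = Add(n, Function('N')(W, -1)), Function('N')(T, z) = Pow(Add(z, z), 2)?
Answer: -15771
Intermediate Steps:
Function('N')(T, z) = Mul(4, Pow(z, 2)) (Function('N')(T, z) = Pow(Mul(2, z), 2) = Mul(4, Pow(z, 2)))
Function('H')(W, n) = Add(32, Mul(8, n)) (Function('H')(W, n) = Mul(8, Add(n, Mul(4, Pow(-1, 2)))) = Mul(8, Add(n, Mul(4, 1))) = Mul(8, Add(n, 4)) = Mul(8, Add(4, n)) = Add(32, Mul(8, n)))
B = 114 (B = Mul(Add(-5, 7), Add(1, Mul(1, Add(32, Mul(8, 3))))) = Mul(2, Add(1, Mul(1, Add(32, 24)))) = Mul(2, Add(1, Mul(1, 56))) = Mul(2, Add(1, 56)) = Mul(2, 57) = 114)
Add(-153, Mul(-137, B)) = Add(-153, Mul(-137, 114)) = Add(-153, -15618) = -15771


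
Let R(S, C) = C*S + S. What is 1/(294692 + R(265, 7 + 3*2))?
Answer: 1/298402 ≈ 3.3512e-6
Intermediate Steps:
R(S, C) = S + C*S
1/(294692 + R(265, 7 + 3*2)) = 1/(294692 + 265*(1 + (7 + 3*2))) = 1/(294692 + 265*(1 + (7 + 6))) = 1/(294692 + 265*(1 + 13)) = 1/(294692 + 265*14) = 1/(294692 + 3710) = 1/298402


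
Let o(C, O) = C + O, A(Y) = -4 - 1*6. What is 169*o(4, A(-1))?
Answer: -1014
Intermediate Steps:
A(Y) = -10 (A(Y) = -4 - 6 = -10)
169*o(4, A(-1)) = 169*(4 - 10) = 169*(-6) = -1014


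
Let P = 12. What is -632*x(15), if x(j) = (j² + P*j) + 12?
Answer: -263544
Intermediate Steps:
x(j) = 12 + j² + 12*j (x(j) = (j² + 12*j) + 12 = 12 + j² + 12*j)
-632*x(15) = -632*(12 + 15² + 12*15) = -632*(12 + 225 + 180) = -632*417 = -263544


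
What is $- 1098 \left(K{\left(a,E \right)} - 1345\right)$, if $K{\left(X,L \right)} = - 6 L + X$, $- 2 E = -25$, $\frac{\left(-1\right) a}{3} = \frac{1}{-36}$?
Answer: $\frac{3118137}{2} \approx 1.5591 \cdot 10^{6}$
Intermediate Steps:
$a = \frac{1}{12}$ ($a = - \frac{3}{-36} = \left(-3\right) \left(- \frac{1}{36}\right) = \frac{1}{12} \approx 0.083333$)
$E = \frac{25}{2}$ ($E = \left(- \frac{1}{2}\right) \left(-25\right) = \frac{25}{2} \approx 12.5$)
$K{\left(X,L \right)} = X - 6 L$
$- 1098 \left(K{\left(a,E \right)} - 1345\right) = - 1098 \left(\left(\frac{1}{12} - 75\right) - 1345\right) = - 1098 \left(- \frac{899}{12} - 1345\right) = \left(-1098\right) \left(- \frac{17039}{12}\right) = \frac{3118137}{2}$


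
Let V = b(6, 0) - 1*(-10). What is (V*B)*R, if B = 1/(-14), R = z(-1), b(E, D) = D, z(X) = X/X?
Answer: -5/7 ≈ -0.71429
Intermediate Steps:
z(X) = 1
R = 1
B = -1/14 ≈ -0.071429
V = 10 (V = 0 - 1*(-10) = 0 + 10 = 10)
(V*B)*R = (10*(-1/14))*1 = -5/7*1 = -5/7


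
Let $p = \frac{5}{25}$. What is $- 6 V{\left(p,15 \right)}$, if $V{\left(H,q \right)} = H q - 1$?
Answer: $-12$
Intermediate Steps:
$p = \frac{1}{5}$ ($p = 5 \cdot \frac{1}{25} = \frac{1}{5} \approx 0.2$)
$V{\left(H,q \right)} = -1 + H q$
$- 6 V{\left(p,15 \right)} = - 6 \left(-1 + \frac{1}{5} \cdot 15\right) = - 6 \left(-1 + 3\right) = \left(-6\right) 2 = -12$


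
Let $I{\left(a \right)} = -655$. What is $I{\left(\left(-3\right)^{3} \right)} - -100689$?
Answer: $100034$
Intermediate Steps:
$I{\left(\left(-3\right)^{3} \right)} - -100689 = -655 - -100689 = -655 + 100689 = 100034$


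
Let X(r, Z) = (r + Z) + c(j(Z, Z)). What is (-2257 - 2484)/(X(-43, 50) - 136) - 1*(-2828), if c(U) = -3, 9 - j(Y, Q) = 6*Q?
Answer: 34367/12 ≈ 2863.9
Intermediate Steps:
j(Y, Q) = 9 - 6*Q
X(r, Z) = -3 + Z + r (X(r, Z) = (r + Z) - 3 = (Z + r) - 3 = -3 + Z + r)
(-2257 - 2484)/(X(-43, 50) - 136) - 1*(-2828) = (-2257 - 2484)/((-3 + 50 - 43) - 136) - 1*(-2828) = -4741/(4 - 136) + 2828 = -4741/(-132) + 2828 = -4741*(-1/132) + 2828 = 431/12 + 2828 = 34367/12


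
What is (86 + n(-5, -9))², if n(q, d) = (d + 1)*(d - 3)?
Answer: 33124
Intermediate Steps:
n(q, d) = (1 + d)*(-3 + d)
(86 + n(-5, -9))² = (86 + (-3 + (-9)² - 2*(-9)))² = (86 + (-3 + 81 + 18))² = (86 + 96)² = 182² = 33124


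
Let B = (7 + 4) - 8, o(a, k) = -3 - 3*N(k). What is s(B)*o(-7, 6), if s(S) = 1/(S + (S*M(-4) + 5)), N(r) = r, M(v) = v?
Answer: 21/4 ≈ 5.2500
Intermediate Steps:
o(a, k) = -3 - 3*k
B = 3 (B = 11 - 8 = 3)
s(S) = 1/(5 - 3*S) (s(S) = 1/(S + (S*(-4) + 5)) = 1/(S + (-4*S + 5)) = 1/(S + (5 - 4*S)) = 1/(5 - 3*S))
s(B)*o(-7, 6) = (-3 - 3*6)/(5 - 3*3) = (-3 - 18)/(5 - 9) = -21/(-4) = -¼*(-21) = 21/4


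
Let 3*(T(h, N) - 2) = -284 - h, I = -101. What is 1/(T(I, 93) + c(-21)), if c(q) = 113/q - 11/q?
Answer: -7/447 ≈ -0.015660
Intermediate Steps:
T(h, N) = -278/3 - h/3 (T(h, N) = 2 + (-284 - h)/3 = 2 + (-284/3 - h/3) = -278/3 - h/3)
c(q) = 102/q
1/(T(I, 93) + c(-21)) = 1/((-278/3 - ⅓*(-101)) + 102/(-21)) = 1/((-278/3 + 101/3) + 102*(-1/21)) = 1/(-59 - 34/7) = 1/(-447/7) = -7/447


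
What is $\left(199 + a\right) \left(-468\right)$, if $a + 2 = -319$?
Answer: $57096$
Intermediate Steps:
$a = -321$ ($a = -2 - 319 = -321$)
$\left(199 + a\right) \left(-468\right) = \left(199 - 321\right) \left(-468\right) = \left(-122\right) \left(-468\right) = 57096$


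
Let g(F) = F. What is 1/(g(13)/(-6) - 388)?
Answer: -6/2341 ≈ -0.0025630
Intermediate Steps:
1/(g(13)/(-6) - 388) = 1/(13/(-6) - 388) = 1/(-⅙*13 - 388) = 1/(-13/6 - 388) = 1/(-2341/6) = -6/2341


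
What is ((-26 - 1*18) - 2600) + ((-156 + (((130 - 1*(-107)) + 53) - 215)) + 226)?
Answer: -2499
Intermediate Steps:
((-26 - 1*18) - 2600) + ((-156 + (((130 - 1*(-107)) + 53) - 215)) + 226) = ((-26 - 18) - 2600) + ((-156 + (((130 + 107) + 53) - 215)) + 226) = (-44 - 2600) + ((-156 + ((237 + 53) - 215)) + 226) = -2644 + ((-156 + (290 - 215)) + 226) = -2644 + ((-156 + 75) + 226) = -2644 + (-81 + 226) = -2644 + 145 = -2499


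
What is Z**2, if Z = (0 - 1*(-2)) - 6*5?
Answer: 784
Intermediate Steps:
Z = -28 (Z = (0 + 2) - 30 = 2 - 30 = -28)
Z**2 = (-28)**2 = 784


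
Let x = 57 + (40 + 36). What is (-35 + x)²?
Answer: 9604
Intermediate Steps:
x = 133 (x = 57 + 76 = 133)
(-35 + x)² = (-35 + 133)² = 98² = 9604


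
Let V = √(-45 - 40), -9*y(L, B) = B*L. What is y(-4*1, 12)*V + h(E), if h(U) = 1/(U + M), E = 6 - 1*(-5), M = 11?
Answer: 1/22 + 16*I*√85/3 ≈ 0.045455 + 49.171*I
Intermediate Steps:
E = 11 (E = 6 + 5 = 11)
h(U) = 1/(11 + U) (h(U) = 1/(U + 11) = 1/(11 + U))
y(L, B) = -B*L/9
V = I*√85 (V = √(-85) = I*√85 ≈ 9.2195*I)
y(-4*1, 12)*V + h(E) = (-⅑*12*(-4*1))*(I*√85) + 1/(11 + 11) = (-⅑*12*(-4))*(I*√85) + 1/22 = 16*(I*√85)/3 + 1/22 = 16*I*√85/3 + 1/22 = 1/22 + 16*I*√85/3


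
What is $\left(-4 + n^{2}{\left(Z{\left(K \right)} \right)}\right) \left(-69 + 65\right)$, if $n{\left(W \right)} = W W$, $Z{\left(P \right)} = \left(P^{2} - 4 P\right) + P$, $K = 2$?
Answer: $-48$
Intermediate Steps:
$Z{\left(P \right)} = P^{2} - 3 P$
$n{\left(W \right)} = W^{2}$
$\left(-4 + n^{2}{\left(Z{\left(K \right)} \right)}\right) \left(-69 + 65\right) = \left(-4 + \left(\left(2 \left(-3 + 2\right)\right)^{2}\right)^{2}\right) \left(-69 + 65\right) = \left(-4 + \left(\left(2 \left(-1\right)\right)^{2}\right)^{2}\right) \left(-4\right) = \left(-4 + \left(\left(-2\right)^{2}\right)^{2}\right) \left(-4\right) = \left(-4 + 4^{2}\right) \left(-4\right) = \left(-4 + 16\right) \left(-4\right) = 12 \left(-4\right) = -48$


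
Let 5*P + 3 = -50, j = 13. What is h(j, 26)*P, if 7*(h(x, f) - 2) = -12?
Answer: -106/35 ≈ -3.0286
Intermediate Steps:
h(x, f) = 2/7 (h(x, f) = 2 + (⅐)*(-12) = 2 - 12/7 = 2/7)
P = -53/5 (P = -⅗ + (⅕)*(-50) = -⅗ - 10 = -53/5 ≈ -10.600)
h(j, 26)*P = (2/7)*(-53/5) = -106/35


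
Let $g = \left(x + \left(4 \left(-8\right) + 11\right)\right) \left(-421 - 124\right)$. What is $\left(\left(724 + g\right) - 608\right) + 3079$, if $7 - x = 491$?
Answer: $278420$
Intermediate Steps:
$x = -484$ ($x = 7 - 491 = -484$)
$g = 275225$ ($g = \left(-484 + \left(4 \left(-8\right) + 11\right)\right) \left(-421 - 124\right) = \left(-484 + \left(-32 + 11\right)\right) \left(-545\right) = \left(-484 - 21\right) \left(-545\right) = \left(-505\right) \left(-545\right) = 275225$)
$\left(\left(724 + g\right) - 608\right) + 3079 = \left(\left(724 + 275225\right) - 608\right) + 3079 = \left(275949 - 608\right) + 3079 = 275341 + 3079 = 278420$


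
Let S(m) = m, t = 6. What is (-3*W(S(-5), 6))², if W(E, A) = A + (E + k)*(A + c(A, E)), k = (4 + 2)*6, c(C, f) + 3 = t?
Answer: 731025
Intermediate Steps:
c(C, f) = 3 (c(C, f) = -3 + 6 = 3)
k = 36 (k = 6*6 = 36)
W(E, A) = A + (3 + A)*(36 + E) (W(E, A) = A + (E + 36)*(A + 3) = A + (36 + E)*(3 + A) = A + (3 + A)*(36 + E))
(-3*W(S(-5), 6))² = (-3*(108 + 3*(-5) + 37*6 + 6*(-5)))² = (-3*(108 - 15 + 222 - 30))² = (-3*285)² = (-855)² = 731025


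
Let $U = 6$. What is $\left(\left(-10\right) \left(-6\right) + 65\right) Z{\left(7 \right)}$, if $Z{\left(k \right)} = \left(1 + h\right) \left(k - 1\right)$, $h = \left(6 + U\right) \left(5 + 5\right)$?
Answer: $90750$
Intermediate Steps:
$h = 120$ ($h = \left(6 + 6\right) \left(5 + 5\right) = 12 \cdot 10 = 120$)
$Z{\left(k \right)} = -121 + 121 k$ ($Z{\left(k \right)} = \left(1 + 120\right) \left(k - 1\right) = 121 \left(-1 + k\right) = -121 + 121 k$)
$\left(\left(-10\right) \left(-6\right) + 65\right) Z{\left(7 \right)} = \left(\left(-10\right) \left(-6\right) + 65\right) \left(-121 + 121 \cdot 7\right) = \left(60 + 65\right) \left(-121 + 847\right) = 125 \cdot 726 = 90750$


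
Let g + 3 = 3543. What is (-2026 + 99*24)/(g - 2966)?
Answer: 25/41 ≈ 0.60976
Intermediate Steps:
g = 3540 (g = -3 + 3543 = 3540)
(-2026 + 99*24)/(g - 2966) = (-2026 + 99*24)/(3540 - 2966) = (-2026 + 2376)/574 = 350*(1/574) = 25/41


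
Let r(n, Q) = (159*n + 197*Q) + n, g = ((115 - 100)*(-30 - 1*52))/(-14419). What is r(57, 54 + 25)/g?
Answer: 355904177/1230 ≈ 2.8935e+5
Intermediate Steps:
g = 1230/14419 (g = (15*(-30 - 52))*(-1/14419) = (15*(-82))*(-1/14419) = -1230*(-1/14419) = 1230/14419 ≈ 0.085304)
r(n, Q) = 160*n + 197*Q
r(57, 54 + 25)/g = (160*57 + 197*(54 + 25))/(1230/14419) = (9120 + 197*79)*(14419/1230) = (9120 + 15563)*(14419/1230) = 24683*(14419/1230) = 355904177/1230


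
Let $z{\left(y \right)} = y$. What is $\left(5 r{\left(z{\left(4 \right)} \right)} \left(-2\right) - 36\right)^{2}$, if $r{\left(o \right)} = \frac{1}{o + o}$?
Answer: $\frac{22201}{16} \approx 1387.6$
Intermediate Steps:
$r{\left(o \right)} = \frac{1}{2 o}$
$\left(5 r{\left(z{\left(4 \right)} \right)} \left(-2\right) - 36\right)^{2} = \left(5 \frac{1}{2 \cdot 4} \left(-2\right) - 36\right)^{2} = \left(5 \cdot \frac{1}{2} \cdot \frac{1}{4} \left(-2\right) - 36\right)^{2} = \left(5 \cdot \frac{1}{8} \left(-2\right) - 36\right)^{2} = \left(\frac{5}{8} \left(-2\right) - 36\right)^{2} = \left(- \frac{5}{4} - 36\right)^{2} = \left(- \frac{149}{4}\right)^{2} = \frac{22201}{16}$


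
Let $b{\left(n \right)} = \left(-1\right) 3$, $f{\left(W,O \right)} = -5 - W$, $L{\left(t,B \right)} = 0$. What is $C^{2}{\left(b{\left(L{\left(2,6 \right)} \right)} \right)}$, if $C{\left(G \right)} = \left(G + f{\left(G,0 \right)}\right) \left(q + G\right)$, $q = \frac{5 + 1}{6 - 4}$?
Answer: $0$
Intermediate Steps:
$b{\left(n \right)} = -3$
$q = 3$ ($q = \frac{6}{2} = 6 \cdot \frac{1}{2} = 3$)
$C{\left(G \right)} = -15 - 5 G$ ($C{\left(G \right)} = \left(G - \left(5 + G\right)\right) \left(3 + G\right) = - 5 \left(3 + G\right) = -15 - 5 G$)
$C^{2}{\left(b{\left(L{\left(2,6 \right)} \right)} \right)} = \left(-15 - -15\right)^{2} = \left(-15 + 15\right)^{2} = 0^{2} = 0$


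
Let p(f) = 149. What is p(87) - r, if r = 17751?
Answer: -17602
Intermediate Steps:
p(87) - r = 149 - 1*17751 = 149 - 17751 = -17602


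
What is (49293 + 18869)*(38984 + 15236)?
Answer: 3695743640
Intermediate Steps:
(49293 + 18869)*(38984 + 15236) = 68162*54220 = 3695743640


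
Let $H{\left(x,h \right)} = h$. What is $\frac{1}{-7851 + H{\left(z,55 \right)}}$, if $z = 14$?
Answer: $- \frac{1}{7796} \approx -0.00012827$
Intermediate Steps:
$\frac{1}{-7851 + H{\left(z,55 \right)}} = \frac{1}{-7851 + 55} = \frac{1}{-7796} = - \frac{1}{7796}$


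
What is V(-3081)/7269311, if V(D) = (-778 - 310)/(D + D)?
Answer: 544/22396747191 ≈ 2.4289e-8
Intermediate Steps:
V(D) = -544/D (V(D) = -1088*1/(2*D) = -544/D)
V(-3081)/7269311 = -544/(-3081)/7269311 = -544*(-1/3081)*(1/7269311) = (544/3081)*(1/7269311) = 544/22396747191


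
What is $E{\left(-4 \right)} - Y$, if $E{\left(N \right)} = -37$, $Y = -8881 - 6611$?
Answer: $15455$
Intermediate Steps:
$Y = -15492$
$E{\left(-4 \right)} - Y = -37 - -15492 = -37 + 15492 = 15455$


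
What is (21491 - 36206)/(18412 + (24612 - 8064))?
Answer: -2943/6992 ≈ -0.42091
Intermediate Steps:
(21491 - 36206)/(18412 + (24612 - 8064)) = -14715/(18412 + 16548) = -14715/34960 = -14715*1/34960 = -2943/6992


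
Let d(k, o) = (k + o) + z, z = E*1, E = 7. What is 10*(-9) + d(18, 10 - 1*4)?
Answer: -59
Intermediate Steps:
z = 7 (z = 7*1 = 7)
d(k, o) = 7 + k + o (d(k, o) = (k + o) + 7 = 7 + k + o)
10*(-9) + d(18, 10 - 1*4) = 10*(-9) + (7 + 18 + (10 - 1*4)) = -90 + (7 + 18 + (10 - 4)) = -90 + (7 + 18 + 6) = -90 + 31 = -59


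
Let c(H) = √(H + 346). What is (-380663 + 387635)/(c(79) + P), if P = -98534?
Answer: -686979048/9708948731 - 34860*√17/9708948731 ≈ -0.070772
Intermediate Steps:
c(H) = √(346 + H)
(-380663 + 387635)/(c(79) + P) = (-380663 + 387635)/(√(346 + 79) - 98534) = 6972/(√425 - 98534) = 6972/(5*√17 - 98534) = 6972/(-98534 + 5*√17)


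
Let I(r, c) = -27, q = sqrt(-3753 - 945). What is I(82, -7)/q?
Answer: 3*I*sqrt(58)/58 ≈ 0.39392*I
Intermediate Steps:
q = 9*I*sqrt(58) (q = sqrt(-4698) = 9*I*sqrt(58) ≈ 68.542*I)
I(82, -7)/q = -27*(-I*sqrt(58)/522) = -(-3)*I*sqrt(58)/58 = 3*I*sqrt(58)/58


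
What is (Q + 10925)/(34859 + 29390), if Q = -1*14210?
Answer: -3285/64249 ≈ -0.051129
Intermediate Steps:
Q = -14210
(Q + 10925)/(34859 + 29390) = (-14210 + 10925)/(34859 + 29390) = -3285/64249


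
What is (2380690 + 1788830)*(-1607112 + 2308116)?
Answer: 2922850198080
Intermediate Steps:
(2380690 + 1788830)*(-1607112 + 2308116) = 4169520*701004 = 2922850198080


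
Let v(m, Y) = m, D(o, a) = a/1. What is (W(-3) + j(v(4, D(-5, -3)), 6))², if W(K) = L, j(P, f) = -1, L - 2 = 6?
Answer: 49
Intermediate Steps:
L = 8 (L = 2 + 6 = 8)
D(o, a) = a (D(o, a) = a*1 = a)
W(K) = 8
(W(-3) + j(v(4, D(-5, -3)), 6))² = (8 - 1)² = 7² = 49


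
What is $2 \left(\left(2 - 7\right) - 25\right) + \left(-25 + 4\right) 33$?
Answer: $-753$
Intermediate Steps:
$2 \left(\left(2 - 7\right) - 25\right) + \left(-25 + 4\right) 33 = 2 \left(\left(2 - 7\right) - 25\right) - 693 = 2 \left(-5 - 25\right) - 693 = 2 \left(-30\right) - 693 = -60 - 693 = -753$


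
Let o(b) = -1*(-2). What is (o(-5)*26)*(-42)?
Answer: -2184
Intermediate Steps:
o(b) = 2
(o(-5)*26)*(-42) = (2*26)*(-42) = 52*(-42) = -2184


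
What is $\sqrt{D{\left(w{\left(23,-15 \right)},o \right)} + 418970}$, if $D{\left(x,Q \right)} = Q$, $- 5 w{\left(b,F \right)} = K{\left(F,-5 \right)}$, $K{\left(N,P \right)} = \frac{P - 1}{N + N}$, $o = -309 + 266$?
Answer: $\sqrt{418927} \approx 647.25$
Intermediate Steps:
$o = -43$
$K{\left(N,P \right)} = \frac{-1 + P}{2 N}$
$w{\left(b,F \right)} = \frac{3}{5 F}$ ($w{\left(b,F \right)} = - \frac{\frac{1}{2} \frac{1}{F} \left(-1 - 5\right)}{5} = - \frac{\frac{1}{2} \frac{1}{F} \left(-6\right)}{5} = - \frac{\left(-3\right) \frac{1}{F}}{5} = \frac{3}{5 F}$)
$\sqrt{D{\left(w{\left(23,-15 \right)},o \right)} + 418970} = \sqrt{-43 + 418970} = \sqrt{418927}$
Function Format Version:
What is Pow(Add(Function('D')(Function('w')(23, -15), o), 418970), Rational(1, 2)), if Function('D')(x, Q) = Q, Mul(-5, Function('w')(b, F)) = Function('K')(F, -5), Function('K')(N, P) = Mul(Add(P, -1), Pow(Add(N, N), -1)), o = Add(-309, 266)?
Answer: Pow(418927, Rational(1, 2)) ≈ 647.25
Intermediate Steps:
o = -43
Function('K')(N, P) = Mul(Rational(1, 2), Pow(N, -1), Add(-1, P)) (Function('K')(N, P) = Mul(Add(-1, P), Pow(Mul(2, N), -1)) = Mul(Add(-1, P), Mul(Rational(1, 2), Pow(N, -1))) = Mul(Rational(1, 2), Pow(N, -1), Add(-1, P)))
Function('w')(b, F) = Mul(Rational(3, 5), Pow(F, -1)) (Function('w')(b, F) = Mul(Rational(-1, 5), Mul(Rational(1, 2), Pow(F, -1), Add(-1, -5))) = Mul(Rational(-1, 5), Mul(Rational(1, 2), Pow(F, -1), -6)) = Mul(Rational(-1, 5), Mul(-3, Pow(F, -1))) = Mul(Rational(3, 5), Pow(F, -1)))
Pow(Add(Function('D')(Function('w')(23, -15), o), 418970), Rational(1, 2)) = Pow(Add(-43, 418970), Rational(1, 2)) = Pow(418927, Rational(1, 2))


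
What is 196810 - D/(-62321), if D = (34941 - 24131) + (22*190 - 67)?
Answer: 12265410933/62321 ≈ 1.9681e+5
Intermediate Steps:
D = 14923 (D = 10810 + (4180 - 67) = 10810 + 4113 = 14923)
196810 - D/(-62321) = 196810 - 14923/(-62321) = 196810 - 14923*(-1)/62321 = 196810 - 1*(-14923/62321) = 196810 + 14923/62321 = 12265410933/62321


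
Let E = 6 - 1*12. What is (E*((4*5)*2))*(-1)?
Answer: 240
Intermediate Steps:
E = -6 (E = 6 - 12 = -6)
(E*((4*5)*2))*(-1) = -6*4*5*2*(-1) = -120*2*(-1) = -6*40*(-1) = -240*(-1) = 240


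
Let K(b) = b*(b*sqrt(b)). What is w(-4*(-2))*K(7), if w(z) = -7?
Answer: -343*sqrt(7) ≈ -907.49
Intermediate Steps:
K(b) = b**(5/2) (K(b) = b*b**(3/2) = b**(5/2))
w(-4*(-2))*K(7) = -343*sqrt(7)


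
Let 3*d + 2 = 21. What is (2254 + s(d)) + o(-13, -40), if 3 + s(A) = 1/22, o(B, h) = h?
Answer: 48643/22 ≈ 2211.0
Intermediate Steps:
d = 19/3 (d = -⅔ + (⅓)*21 = -⅔ + 7 = 19/3 ≈ 6.3333)
s(A) = -65/22 (s(A) = -3 + 1/22 = -65/22)
(2254 + s(d)) + o(-13, -40) = (2254 - 65/22) - 40 = 49523/22 - 40 = 48643/22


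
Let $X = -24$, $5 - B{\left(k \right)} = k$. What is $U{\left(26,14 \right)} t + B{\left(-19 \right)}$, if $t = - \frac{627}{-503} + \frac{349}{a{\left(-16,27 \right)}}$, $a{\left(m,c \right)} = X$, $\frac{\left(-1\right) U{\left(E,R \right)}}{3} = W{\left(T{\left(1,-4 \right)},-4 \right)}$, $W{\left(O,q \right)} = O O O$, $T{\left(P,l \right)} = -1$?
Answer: $- \frac{63923}{4024} \approx -15.885$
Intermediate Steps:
$B{\left(k \right)} = 5 - k$
$W{\left(O,q \right)} = O^{3}$ ($W{\left(O,q \right)} = O^{2} O = O^{3}$)
$U{\left(E,R \right)} = 3$ ($U{\left(E,R \right)} = - 3 \left(-1\right)^{3} = \left(-3\right) \left(-1\right) = 3$)
$a{\left(m,c \right)} = -24$
$t = - \frac{160499}{12072}$ ($t = - \frac{627}{-503} + \frac{349}{-24} = \left(-627\right) \left(- \frac{1}{503}\right) + 349 \left(- \frac{1}{24}\right) = \frac{627}{503} - \frac{349}{24} = - \frac{160499}{12072} \approx -13.295$)
$U{\left(26,14 \right)} t + B{\left(-19 \right)} = 3 \left(- \frac{160499}{12072}\right) + \left(5 - -19\right) = - \frac{160499}{4024} + \left(5 + 19\right) = - \frac{160499}{4024} + 24 = - \frac{63923}{4024}$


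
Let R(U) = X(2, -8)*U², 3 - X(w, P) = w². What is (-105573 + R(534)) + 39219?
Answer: -351510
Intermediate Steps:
X(w, P) = 3 - w²
R(U) = -U² (R(U) = (3 - 1*2²)*U² = (3 - 1*4)*U² = (3 - 4)*U² = -U²)
(-105573 + R(534)) + 39219 = (-105573 - 1*534²) + 39219 = (-105573 - 1*285156) + 39219 = (-105573 - 285156) + 39219 = -390729 + 39219 = -351510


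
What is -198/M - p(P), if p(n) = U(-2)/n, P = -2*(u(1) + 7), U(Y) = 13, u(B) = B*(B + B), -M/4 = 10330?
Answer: 135181/185940 ≈ 0.72701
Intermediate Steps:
M = -41320 (M = -4*10330 = -41320)
u(B) = 2*B**2 (u(B) = B*(2*B) = 2*B**2)
P = -18 (P = -2*(2*1**2 + 7) = -2*(2*1 + 7) = -2*(2 + 7) = -2*9 = -18)
p(n) = 13/n
-198/M - p(P) = -198/(-41320) - 13/(-18) = -198*(-1/41320) - 13*(-1)/18 = 99/20660 - 1*(-13/18) = 99/20660 + 13/18 = 135181/185940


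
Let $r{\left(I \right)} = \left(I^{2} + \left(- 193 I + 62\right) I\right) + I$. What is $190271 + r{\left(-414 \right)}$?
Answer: $-32743843$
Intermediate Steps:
$r{\left(I \right)} = I + I^{2} + I \left(62 - 193 I\right)$ ($r{\left(I \right)} = \left(I^{2} + \left(62 - 193 I\right) I\right) + I = \left(I^{2} + I \left(62 - 193 I\right)\right) + I = I + I^{2} + I \left(62 - 193 I\right)$)
$190271 + r{\left(-414 \right)} = 190271 + 3 \left(-414\right) \left(21 - -26496\right) = 190271 + 3 \left(-414\right) \left(21 + 26496\right) = 190271 + 3 \left(-414\right) 26517 = 190271 - 32934114 = -32743843$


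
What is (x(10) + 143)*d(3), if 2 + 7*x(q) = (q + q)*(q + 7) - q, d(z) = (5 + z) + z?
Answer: 14619/7 ≈ 2088.4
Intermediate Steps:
d(z) = 5 + 2*z
x(q) = -2/7 - q/7 + 2*q*(7 + q)/7 (x(q) = -2/7 + ((q + q)*(q + 7) - q)/7 = -2/7 + ((2*q)*(7 + q) - q)/7 = -2/7 + (2*q*(7 + q) - q)/7 = -2/7 + (-q + 2*q*(7 + q))/7 = -2/7 + (-q/7 + 2*q*(7 + q)/7) = -2/7 - q/7 + 2*q*(7 + q)/7)
(x(10) + 143)*d(3) = ((-2/7 + (2/7)*10**2 + (13/7)*10) + 143)*(5 + 2*3) = ((-2/7 + (2/7)*100 + 130/7) + 143)*(5 + 6) = ((-2/7 + 200/7 + 130/7) + 143)*11 = (328/7 + 143)*11 = (1329/7)*11 = 14619/7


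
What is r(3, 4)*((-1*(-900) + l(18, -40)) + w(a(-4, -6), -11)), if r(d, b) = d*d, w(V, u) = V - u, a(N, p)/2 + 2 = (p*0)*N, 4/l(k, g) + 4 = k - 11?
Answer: 8175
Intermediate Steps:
l(k, g) = 4/(-15 + k) (l(k, g) = 4/(-4 + (k - 11)) = 4/(-4 + (-11 + k)) = 4/(-15 + k))
a(N, p) = -4 (a(N, p) = -4 + 2*((p*0)*N) = -4 + 2*(0*N) = -4 + 2*0 = -4 + 0 = -4)
r(d, b) = d**2
r(3, 4)*((-1*(-900) + l(18, -40)) + w(a(-4, -6), -11)) = 3**2*((-1*(-900) + 4/(-15 + 18)) + (-4 - 1*(-11))) = 9*((900 + 4/3) + (-4 + 11)) = 9*((900 + 4*(1/3)) + 7) = 9*((900 + 4/3) + 7) = 9*(2704/3 + 7) = 9*(2725/3) = 8175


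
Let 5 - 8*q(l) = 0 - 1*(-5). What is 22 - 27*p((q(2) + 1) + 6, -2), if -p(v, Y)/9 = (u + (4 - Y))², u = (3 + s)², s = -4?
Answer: 11929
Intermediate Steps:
q(l) = 0 (q(l) = 5/8 - (0 - 1*(-5))/8 = 5/8 - (0 + 5)/8 = 5/8 - ⅛*5 = 5/8 - 5/8 = 0)
u = 1 (u = (3 - 4)² = (-1)² = 1)
p(v, Y) = -9*(5 - Y)² (p(v, Y) = -9*(1 + (4 - Y))² = -9*(5 - Y)²)
22 - 27*p((q(2) + 1) + 6, -2) = 22 - (-243)*(-5 - 2)² = 22 - (-243)*(-7)² = 22 - (-243)*49 = 22 - 27*(-441) = 22 + 11907 = 11929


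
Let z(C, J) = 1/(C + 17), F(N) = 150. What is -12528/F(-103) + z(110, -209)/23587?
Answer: -6254706287/74888725 ≈ -83.520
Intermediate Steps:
z(C, J) = 1/(17 + C)
-12528/F(-103) + z(110, -209)/23587 = -12528/150 + 1/((17 + 110)*23587) = -12528*1/150 + (1/23587)/127 = -2088/25 + (1/127)*(1/23587) = -2088/25 + 1/2995549 = -6254706287/74888725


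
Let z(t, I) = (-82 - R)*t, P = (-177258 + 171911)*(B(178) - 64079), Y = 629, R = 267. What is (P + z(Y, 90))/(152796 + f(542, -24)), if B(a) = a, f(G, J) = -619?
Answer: 341459126/152177 ≈ 2243.8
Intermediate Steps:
P = 341678647 (P = (-177258 + 171911)*(178 - 64079) = -5347*(-63901) = 341678647)
z(t, I) = -349*t (z(t, I) = (-82 - 1*267)*t = (-82 - 267)*t = -349*t)
(P + z(Y, 90))/(152796 + f(542, -24)) = (341678647 - 349*629)/(152796 - 619) = (341678647 - 219521)/152177 = 341459126*(1/152177) = 341459126/152177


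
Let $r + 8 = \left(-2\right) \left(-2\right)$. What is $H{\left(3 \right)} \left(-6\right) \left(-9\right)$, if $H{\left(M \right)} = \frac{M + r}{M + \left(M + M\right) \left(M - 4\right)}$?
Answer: $18$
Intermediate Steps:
$r = -4$ ($r = -8 - -4 = -8 + 4 = -4$)
$H{\left(M \right)} = \frac{-4 + M}{M + 2 M \left(-4 + M\right)}$ ($H{\left(M \right)} = \frac{M - 4}{M + \left(M + M\right) \left(M - 4\right)} = \frac{-4 + M}{M + 2 M \left(-4 + M\right)}$)
$H{\left(3 \right)} \left(-6\right) \left(-9\right) = \frac{-4 + 3}{3 \left(-7 + 2 \cdot 3\right)} \left(-6\right) \left(-9\right) = \frac{1}{3} \frac{1}{-7 + 6} \left(-1\right) \left(-6\right) \left(-9\right) = \frac{1}{3} \frac{1}{-1} \left(-1\right) \left(-6\right) \left(-9\right) = \frac{1}{3} \left(-1\right) \left(-1\right) \left(-6\right) \left(-9\right) = \frac{1}{3} \left(-6\right) \left(-9\right) = \left(-2\right) \left(-9\right) = 18$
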